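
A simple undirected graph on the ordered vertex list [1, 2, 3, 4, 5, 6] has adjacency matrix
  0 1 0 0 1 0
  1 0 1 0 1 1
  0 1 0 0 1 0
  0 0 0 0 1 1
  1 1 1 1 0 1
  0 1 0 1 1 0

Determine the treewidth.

A width-2 tree decomposition is:
Bags: B1 = {2, 3, 5}  B2 = {2, 5, 6}  B3 = {4, 5, 6}  B4 = {1, 2, 5}
Tree: B1–B2, B2–B3, B1–B4
Every bag has size at most 3, so the width is 3 − 1 = 2 and tw(G) ≤ 2. Conversely, {1, 2, 5} is a clique of size 3, and the vertices of any clique must share a bag in every tree decomposition; so some bag has ≥ 3 vertices and tw(G) ≥ 2. The upper and lower bounds meet at 2, so that is the treewidth.

2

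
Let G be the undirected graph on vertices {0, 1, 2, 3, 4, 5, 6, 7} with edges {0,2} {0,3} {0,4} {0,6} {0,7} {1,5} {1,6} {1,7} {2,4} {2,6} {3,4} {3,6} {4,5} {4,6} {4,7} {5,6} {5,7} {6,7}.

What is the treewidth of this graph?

3

A width-3 tree decomposition is:
Bags: B1 = {0, 4, 6, 7}  B2 = {0, 3, 4, 6}  B3 = {4, 5, 6, 7}  B4 = {1, 5, 6, 7}  B5 = {0, 2, 4, 6}
Tree: B1–B2, B1–B3, B3–B4, B2–B5
The largest bag has 4 vertices, giving width 3; this decomposition certifies tw(G) ≤ 3. Conversely, {1, 5, 6, 7} is a clique of size 4, and the vertices of any clique must share a bag in every tree decomposition; so some bag has ≥ 4 vertices and tw(G) ≥ 3. The upper and lower bounds meet at 3, so that is the treewidth.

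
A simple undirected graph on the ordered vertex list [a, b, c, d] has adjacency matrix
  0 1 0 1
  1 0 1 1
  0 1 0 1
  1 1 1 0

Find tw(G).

2

A width-2 tree decomposition is:
Bags: B1 = {a, b, d}  B2 = {b, c, d}
Tree: B1–B2
Each bag holds 3 vertices, so the decomposition has width 2, which upper-bounds the treewidth. Conversely, {b, c, d} is a clique of size 3, and the vertices of any clique must share a bag in every tree decomposition; so some bag has ≥ 3 vertices and tw(G) ≥ 2. Combining the bounds, tw(G) = 2.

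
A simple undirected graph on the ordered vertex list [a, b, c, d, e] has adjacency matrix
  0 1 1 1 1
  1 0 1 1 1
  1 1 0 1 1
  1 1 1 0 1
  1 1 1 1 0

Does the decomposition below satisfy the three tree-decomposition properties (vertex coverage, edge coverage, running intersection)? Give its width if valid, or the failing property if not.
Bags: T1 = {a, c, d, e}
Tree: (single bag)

A tree decomposition must satisfy three properties: every vertex lies in some bag; for every edge, both endpoints lie together in some bag; and for every vertex, the bags containing it form a connected subtree. Here vertex b appears in no bag, so the decomposition is invalid.

No — vertex b appears in no bag.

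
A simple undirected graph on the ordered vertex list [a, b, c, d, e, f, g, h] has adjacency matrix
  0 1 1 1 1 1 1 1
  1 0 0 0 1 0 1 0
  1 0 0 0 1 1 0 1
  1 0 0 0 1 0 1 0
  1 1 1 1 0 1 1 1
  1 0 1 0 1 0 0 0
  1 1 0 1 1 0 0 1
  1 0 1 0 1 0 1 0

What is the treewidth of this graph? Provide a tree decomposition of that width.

Treewidth 3.
Bags: B1 = {a, e, g, h}  B2 = {a, d, e, g}  B3 = {a, b, e, g}  B4 = {a, c, e, h}  B5 = {a, c, e, f}
Tree: B1–B2, B1–B3, B1–B4, B4–B5

Each bag holds 4 vertices, so the decomposition has width 3, which upper-bounds the treewidth. For the lower bound, the 4 vertices {a, d, e, g} are pairwise adjacent, and any tree decomposition puts a clique entirely inside one bag — forcing width ≥ 3. The upper and lower bounds meet at 3, so that is the treewidth.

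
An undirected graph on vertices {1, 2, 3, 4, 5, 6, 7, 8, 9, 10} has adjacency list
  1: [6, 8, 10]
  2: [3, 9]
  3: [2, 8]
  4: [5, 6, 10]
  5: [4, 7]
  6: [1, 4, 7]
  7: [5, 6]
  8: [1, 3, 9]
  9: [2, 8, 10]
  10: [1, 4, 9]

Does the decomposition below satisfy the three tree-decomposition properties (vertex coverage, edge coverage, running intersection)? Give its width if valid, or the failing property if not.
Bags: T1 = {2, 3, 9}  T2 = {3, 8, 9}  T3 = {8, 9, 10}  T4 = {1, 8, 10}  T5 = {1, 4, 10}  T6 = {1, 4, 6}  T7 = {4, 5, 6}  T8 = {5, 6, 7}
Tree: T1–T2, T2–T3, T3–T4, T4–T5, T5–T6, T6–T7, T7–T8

Yes; width 2.

Checking the three conditions: (i) the bags cover all of {1, 2, 3, 4, 5, 6, 7, 8, 9, 10}; (ii) for each edge, some bag contains both endpoints; (iii) the bags containing any fixed vertex form a subtree. All hold, so the decomposition is valid with width 3 − 1 = 2.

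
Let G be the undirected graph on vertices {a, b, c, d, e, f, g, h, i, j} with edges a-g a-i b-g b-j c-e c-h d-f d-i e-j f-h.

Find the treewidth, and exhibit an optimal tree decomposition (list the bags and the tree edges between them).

Treewidth 2.
Bags: B1 = {a, b, g}  B2 = {a, b, i}  B3 = {b, d, i}  B4 = {b, d, f}  B5 = {b, f, h}  B6 = {b, c, h}  B7 = {b, c, e}  B8 = {b, e, j}
Tree: B1–B2, B2–B3, B3–B4, B4–B5, B5–B6, B6–B7, B7–B8

The largest bag has 3 vertices, giving width 2; this decomposition certifies tw(G) ≤ 2. For the lower bound, G contains the cycle b–g–a–i–d–f–h–c–e–j–b, so G is not a forest; only forests have treewidth ≤ 1, hence tw(G) ≥ 2. The upper and lower bounds meet at 2, so that is the treewidth.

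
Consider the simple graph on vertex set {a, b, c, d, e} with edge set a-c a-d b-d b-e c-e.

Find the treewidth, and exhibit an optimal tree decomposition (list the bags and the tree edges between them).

Every bag has size at most 3, so the width is 3 − 1 = 2 and tw(G) ≤ 2. The edges e–b–d–a–c–e form a cycle, so G is not a tree and its treewidth is at least 2. Therefore the treewidth is 2.

Treewidth 2.
One optimal decomposition is:
Bags: B1 = {b, d, e}  B2 = {a, d, e}  B3 = {a, c, e}
Tree: B1–B2, B2–B3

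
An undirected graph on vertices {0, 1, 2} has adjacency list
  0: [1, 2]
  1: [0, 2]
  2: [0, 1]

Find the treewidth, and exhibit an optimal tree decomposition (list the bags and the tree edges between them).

Treewidth 2.
Bags: B1 = {0, 1, 2}
Tree: (single bag)

A single bag containing all 3 vertices is trivially a valid decomposition of width 2. For the lower bound, the 3 vertices {0, 1, 2} are pairwise adjacent, and any tree decomposition puts a clique entirely inside one bag — forcing width ≥ 2. Combining the bounds, tw(G) = 2.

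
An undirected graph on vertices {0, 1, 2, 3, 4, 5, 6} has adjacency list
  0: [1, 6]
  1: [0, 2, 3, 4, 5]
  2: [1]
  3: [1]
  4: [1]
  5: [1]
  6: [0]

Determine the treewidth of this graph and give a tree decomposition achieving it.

Every bag has size at most 2, so the width is 2 − 1 = 1 and tw(G) ≤ 1. Any graph with an edge has treewidth ≥ 1, and G has the edge 1–2. Therefore the treewidth is 1.

Treewidth 1.
Bags: B1 = {1, 2}  B2 = {1, 3}  B3 = {1, 4}  B4 = {0, 1}  B5 = {1, 5}  B6 = {0, 6}
Tree: B1–B2, B1–B3, B3–B4, B1–B5, B4–B6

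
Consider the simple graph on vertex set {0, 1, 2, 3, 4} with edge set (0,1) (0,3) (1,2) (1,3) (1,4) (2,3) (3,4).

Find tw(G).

A width-2 tree decomposition is:
Bags: B1 = {0, 1, 3}  B2 = {1, 2, 3}  B3 = {1, 3, 4}
Tree: B1–B2, B1–B3
Each bag holds 3 vertices, so the decomposition has width 2, which upper-bounds the treewidth. Conversely, {0, 1, 3} is a clique of size 3, and the vertices of any clique must share a bag in every tree decomposition; so some bag has ≥ 3 vertices and tw(G) ≥ 2. The upper and lower bounds meet at 2, so that is the treewidth.

2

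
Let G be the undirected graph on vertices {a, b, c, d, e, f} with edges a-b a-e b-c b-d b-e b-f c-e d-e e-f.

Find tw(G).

A width-2 tree decomposition is:
Bags: B1 = {a, b, e}  B2 = {b, c, e}  B3 = {b, d, e}  B4 = {b, e, f}
Tree: B1–B2, B2–B3, B1–B4
Each bag holds 3 vertices, so the decomposition has width 2, which upper-bounds the treewidth. For the lower bound, the 3 vertices {b, d, e} are pairwise adjacent, and any tree decomposition puts a clique entirely inside one bag — forcing width ≥ 2. Combining the bounds, tw(G) = 2.

2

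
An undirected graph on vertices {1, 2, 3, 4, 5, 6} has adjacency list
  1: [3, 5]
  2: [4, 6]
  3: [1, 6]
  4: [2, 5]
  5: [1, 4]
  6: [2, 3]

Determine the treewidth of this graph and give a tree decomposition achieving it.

Treewidth 2.
One optimal decomposition is:
Bags: B1 = {2, 4, 5}  B2 = {1, 2, 5}  B3 = {1, 2, 3}  B4 = {2, 3, 6}
Tree: B1–B2, B2–B3, B3–B4

Each bag holds 3 vertices, so the decomposition has width 2, which upper-bounds the treewidth. Since 2–4–5–1–3–6–2 is a cycle in G, G is not acyclic. Forests are exactly the graphs of treewidth ≤ 1, so tw(G) ≥ 2. The upper and lower bounds meet at 2, so that is the treewidth.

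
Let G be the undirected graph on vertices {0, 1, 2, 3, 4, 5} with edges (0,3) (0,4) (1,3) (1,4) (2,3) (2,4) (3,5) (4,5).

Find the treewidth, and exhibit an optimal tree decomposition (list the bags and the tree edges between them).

The largest bag has 3 vertices, giving width 2; this decomposition certifies tw(G) ≤ 2. The edges 4–1–3–2–4 form a cycle, so G is not a tree and its treewidth is at least 2. The upper and lower bounds meet at 2, so that is the treewidth.

Treewidth 2.
Bags: B1 = {1, 3, 4}  B2 = {2, 3, 4}  B3 = {0, 3, 4}  B4 = {3, 4, 5}
Tree: B1–B2, B2–B3, B3–B4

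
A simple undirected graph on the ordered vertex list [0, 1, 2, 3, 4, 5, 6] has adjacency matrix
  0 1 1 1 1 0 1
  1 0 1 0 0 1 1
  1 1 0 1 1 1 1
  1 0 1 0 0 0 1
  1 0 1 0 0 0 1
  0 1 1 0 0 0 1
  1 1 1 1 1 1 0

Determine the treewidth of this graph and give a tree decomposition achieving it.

Treewidth 3.
One such decomposition:
Bags: B1 = {0, 1, 2, 6}  B2 = {0, 2, 3, 6}  B3 = {1, 2, 5, 6}  B4 = {0, 2, 4, 6}
Tree: B1–B2, B1–B3, B1–B4

The largest bag has 4 vertices, giving width 3; this decomposition certifies tw(G) ≤ 3. For the lower bound, the 4 vertices {0, 1, 2, 6} are pairwise adjacent, and any tree decomposition puts a clique entirely inside one bag — forcing width ≥ 3. Therefore the treewidth is 3.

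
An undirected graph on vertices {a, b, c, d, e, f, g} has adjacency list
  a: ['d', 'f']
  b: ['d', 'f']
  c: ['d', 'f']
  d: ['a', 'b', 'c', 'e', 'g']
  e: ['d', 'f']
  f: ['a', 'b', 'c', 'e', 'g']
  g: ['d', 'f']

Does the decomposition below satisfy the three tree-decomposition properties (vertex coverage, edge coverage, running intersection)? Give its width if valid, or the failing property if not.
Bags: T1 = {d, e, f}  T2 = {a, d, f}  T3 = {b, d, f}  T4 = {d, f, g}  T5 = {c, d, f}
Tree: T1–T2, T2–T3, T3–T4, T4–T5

Yes; width 2.

Every vertex of G appears in some bag (union = {a, b, c, d, e, f, g}); every edge is covered by a bag; and for each vertex v the set of bags containing v is connected in the bag tree. The decomposition is therefore valid. The largest bag has 3 vertices, so the width is 2.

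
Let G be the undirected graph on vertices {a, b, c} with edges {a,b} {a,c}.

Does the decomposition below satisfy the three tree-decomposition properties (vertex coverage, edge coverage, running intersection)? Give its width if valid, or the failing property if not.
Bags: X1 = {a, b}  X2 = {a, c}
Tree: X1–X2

Yes; width 1.

Every vertex of G appears in some bag (union = {a, b, c}); every edge is covered by a bag; and for each vertex v the set of bags containing v is connected in the bag tree. The decomposition is therefore valid. The largest bag has 2 vertices, so the width is 1.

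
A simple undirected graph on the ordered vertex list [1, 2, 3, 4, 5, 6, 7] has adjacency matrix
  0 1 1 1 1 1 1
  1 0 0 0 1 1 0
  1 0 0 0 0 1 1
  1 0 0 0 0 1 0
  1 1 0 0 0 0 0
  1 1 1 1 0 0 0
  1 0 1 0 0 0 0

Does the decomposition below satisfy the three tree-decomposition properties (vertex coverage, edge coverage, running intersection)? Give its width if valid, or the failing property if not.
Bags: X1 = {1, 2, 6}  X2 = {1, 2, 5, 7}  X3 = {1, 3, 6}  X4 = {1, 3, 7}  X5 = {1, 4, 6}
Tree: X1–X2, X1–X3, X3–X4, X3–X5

A tree decomposition must satisfy three properties: every vertex lies in some bag; for every edge, both endpoints lie together in some bag; and for every vertex, the bags containing it form a connected subtree. Here bags containing vertex 7 are not connected in the tree, so the decomposition is invalid.

No — bags containing vertex 7 are not connected in the tree.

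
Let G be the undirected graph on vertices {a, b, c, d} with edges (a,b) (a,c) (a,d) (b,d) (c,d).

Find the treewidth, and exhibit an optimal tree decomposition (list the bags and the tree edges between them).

Treewidth 2.
One optimal decomposition is:
Bags: B1 = {a, b, d}  B2 = {a, c, d}
Tree: B1–B2

The largest bag has 3 vertices, giving width 2; this decomposition certifies tw(G) ≤ 2. For the lower bound, the 3 vertices {a, c, d} are pairwise adjacent, and any tree decomposition puts a clique entirely inside one bag — forcing width ≥ 2. The upper and lower bounds meet at 2, so that is the treewidth.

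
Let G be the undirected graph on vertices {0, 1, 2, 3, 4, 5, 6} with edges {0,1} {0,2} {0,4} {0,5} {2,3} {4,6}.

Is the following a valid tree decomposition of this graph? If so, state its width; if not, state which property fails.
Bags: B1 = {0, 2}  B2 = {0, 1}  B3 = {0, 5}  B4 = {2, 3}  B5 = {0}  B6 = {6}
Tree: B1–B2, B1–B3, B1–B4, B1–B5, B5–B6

No — vertex 4 appears in no bag.

A tree decomposition must satisfy three properties: every vertex lies in some bag; for every edge, both endpoints lie together in some bag; and for every vertex, the bags containing it form a connected subtree. Here vertex 4 appears in no bag, so the decomposition is invalid.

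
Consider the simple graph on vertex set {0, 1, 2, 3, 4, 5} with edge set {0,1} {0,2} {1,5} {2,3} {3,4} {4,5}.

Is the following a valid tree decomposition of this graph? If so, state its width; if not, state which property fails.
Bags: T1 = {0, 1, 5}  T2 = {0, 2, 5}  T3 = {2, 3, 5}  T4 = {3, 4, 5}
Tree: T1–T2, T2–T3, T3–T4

Vertex coverage: the bags together contain {0, 1, 2, 3, 4, 5}, the full vertex set. Edge coverage: each edge of G has both endpoints in at least one bag. Running intersection: for every vertex, the bags containing it form a connected subtree. All three properties hold, so this is a valid tree decomposition of width max|bag| − 1 = 2, and hence tw(G) ≤ 2.

Yes; width 2.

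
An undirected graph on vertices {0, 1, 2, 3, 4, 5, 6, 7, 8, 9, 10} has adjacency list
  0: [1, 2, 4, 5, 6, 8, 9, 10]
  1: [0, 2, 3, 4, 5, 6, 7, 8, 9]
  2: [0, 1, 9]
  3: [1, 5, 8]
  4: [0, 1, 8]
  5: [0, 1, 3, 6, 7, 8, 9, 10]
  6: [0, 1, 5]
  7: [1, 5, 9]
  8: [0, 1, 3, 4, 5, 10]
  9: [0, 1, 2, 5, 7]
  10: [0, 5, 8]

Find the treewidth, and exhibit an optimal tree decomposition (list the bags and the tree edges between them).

Treewidth 3.
Bags: B1 = {0, 1, 5, 8}  B2 = {0, 1, 4, 8}  B3 = {0, 1, 5, 9}  B4 = {0, 1, 5, 6}  B5 = {1, 5, 7, 9}  B6 = {1, 3, 5, 8}  B7 = {0, 5, 8, 10}  B8 = {0, 1, 2, 9}
Tree: B1–B2, B1–B3, B3–B4, B3–B5, B1–B6, B1–B7, B3–B8

Every bag has size at most 4, so the width is 4 − 1 = 3 and tw(G) ≤ 3. For the lower bound, the 4 vertices {0, 1, 2, 9} are pairwise adjacent, and any tree decomposition puts a clique entirely inside one bag — forcing width ≥ 3. The upper and lower bounds meet at 3, so that is the treewidth.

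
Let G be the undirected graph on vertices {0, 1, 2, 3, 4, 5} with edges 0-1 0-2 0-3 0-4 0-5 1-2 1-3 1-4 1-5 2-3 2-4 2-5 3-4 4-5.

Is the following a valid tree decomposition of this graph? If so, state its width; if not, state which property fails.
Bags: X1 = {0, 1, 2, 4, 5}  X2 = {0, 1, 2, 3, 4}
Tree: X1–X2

Yes; width 4.

Every vertex of G appears in some bag (union = {0, 1, 2, 3, 4, 5}); every edge is covered by a bag; and for each vertex v the set of bags containing v is connected in the bag tree. The decomposition is therefore valid. The largest bag has 5 vertices, so the width is 4.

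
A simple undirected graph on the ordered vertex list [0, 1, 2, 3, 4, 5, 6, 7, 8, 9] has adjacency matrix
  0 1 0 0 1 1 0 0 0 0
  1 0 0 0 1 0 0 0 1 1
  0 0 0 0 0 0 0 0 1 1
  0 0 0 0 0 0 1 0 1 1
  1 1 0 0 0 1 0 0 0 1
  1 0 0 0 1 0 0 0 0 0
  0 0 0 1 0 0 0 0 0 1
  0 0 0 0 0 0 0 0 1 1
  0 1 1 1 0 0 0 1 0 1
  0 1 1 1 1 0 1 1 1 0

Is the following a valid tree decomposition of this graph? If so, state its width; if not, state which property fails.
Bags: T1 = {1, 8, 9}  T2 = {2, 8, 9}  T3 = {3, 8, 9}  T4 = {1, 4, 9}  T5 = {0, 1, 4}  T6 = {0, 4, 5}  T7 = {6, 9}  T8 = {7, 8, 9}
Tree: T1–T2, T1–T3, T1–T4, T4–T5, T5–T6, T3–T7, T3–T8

No — edge (3,6) lies in no bag.

A tree decomposition must satisfy three properties: every vertex lies in some bag; for every edge, both endpoints lie together in some bag; and for every vertex, the bags containing it form a connected subtree. Here edge (3,6) lies in no bag, so the decomposition is invalid.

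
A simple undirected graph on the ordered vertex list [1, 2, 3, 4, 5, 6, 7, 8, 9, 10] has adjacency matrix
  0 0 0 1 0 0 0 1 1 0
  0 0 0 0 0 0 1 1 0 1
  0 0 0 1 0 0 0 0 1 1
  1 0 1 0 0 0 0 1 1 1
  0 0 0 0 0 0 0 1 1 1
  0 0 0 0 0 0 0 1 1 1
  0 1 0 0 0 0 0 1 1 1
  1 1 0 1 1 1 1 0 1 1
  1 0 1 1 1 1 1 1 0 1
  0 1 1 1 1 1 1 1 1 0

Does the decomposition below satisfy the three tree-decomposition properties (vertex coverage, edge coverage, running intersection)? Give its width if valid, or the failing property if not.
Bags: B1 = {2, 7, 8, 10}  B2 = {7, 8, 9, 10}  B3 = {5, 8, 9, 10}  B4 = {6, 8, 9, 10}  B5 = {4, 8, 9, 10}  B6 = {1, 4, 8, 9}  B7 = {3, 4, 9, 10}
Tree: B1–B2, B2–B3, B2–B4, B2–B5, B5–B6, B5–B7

Yes; width 3.

Every vertex of G appears in some bag (union = {1, 2, 3, 4, 5, 6, 7, 8, 9, 10}); every edge is covered by a bag; and for each vertex v the set of bags containing v is connected in the bag tree. The decomposition is therefore valid. The largest bag has 4 vertices, so the width is 3.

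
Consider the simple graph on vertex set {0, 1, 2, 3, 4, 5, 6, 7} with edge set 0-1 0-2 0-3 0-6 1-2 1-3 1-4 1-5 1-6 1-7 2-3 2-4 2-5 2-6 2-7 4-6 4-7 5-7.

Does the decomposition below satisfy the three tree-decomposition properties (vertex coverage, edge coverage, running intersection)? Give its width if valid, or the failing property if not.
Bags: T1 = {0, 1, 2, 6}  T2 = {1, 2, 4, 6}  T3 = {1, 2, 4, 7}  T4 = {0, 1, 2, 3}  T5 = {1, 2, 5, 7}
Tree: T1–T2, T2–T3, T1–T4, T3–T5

Vertex coverage: the bags together contain {0, 1, 2, 3, 4, 5, 6, 7}, the full vertex set. Edge coverage: each edge of G has both endpoints in at least one bag. Running intersection: for every vertex, the bags containing it form a connected subtree. All three properties hold, so this is a valid tree decomposition of width max|bag| − 1 = 3, and hence tw(G) ≤ 3.

Yes; width 3.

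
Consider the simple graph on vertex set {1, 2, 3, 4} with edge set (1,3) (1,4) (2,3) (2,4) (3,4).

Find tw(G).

2

A width-2 tree decomposition is:
Bags: B1 = {2, 3, 4}  B2 = {1, 3, 4}
Tree: B1–B2
The largest bag has 3 vertices, giving width 2; this decomposition certifies tw(G) ≤ 2. Conversely, {1, 3, 4} is a clique of size 3, and the vertices of any clique must share a bag in every tree decomposition; so some bag has ≥ 3 vertices and tw(G) ≥ 2. Hence tw(G) = 2 exactly.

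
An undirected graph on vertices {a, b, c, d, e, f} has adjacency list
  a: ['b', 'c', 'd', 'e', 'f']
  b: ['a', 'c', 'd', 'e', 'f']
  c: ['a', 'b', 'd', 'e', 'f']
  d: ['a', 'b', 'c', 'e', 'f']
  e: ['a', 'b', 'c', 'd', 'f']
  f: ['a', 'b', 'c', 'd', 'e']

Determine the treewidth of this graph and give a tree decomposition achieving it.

Treewidth 5.
One optimal decomposition is:
Bags: B1 = {a, b, c, d, e, f}
Tree: (single bag)

With just one bag of size 6, the width is 6 − 1 = 5, so tw(G) ≤ 5. For the lower bound, the 6 vertices {a, b, c, d, e, f} are pairwise adjacent, and any tree decomposition puts a clique entirely inside one bag — forcing width ≥ 5. The upper and lower bounds meet at 5, so that is the treewidth.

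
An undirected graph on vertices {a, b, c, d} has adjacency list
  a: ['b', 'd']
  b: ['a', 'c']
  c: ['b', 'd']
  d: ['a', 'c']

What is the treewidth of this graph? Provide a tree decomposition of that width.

Every bag has size at most 3, so the width is 3 − 1 = 2 and tw(G) ≤ 2. The edges b–a–d–c–b form a cycle, so G is not a tree and its treewidth is at least 2. Therefore the treewidth is 2.

Treewidth 2.
One such decomposition:
Bags: B1 = {a, b, d}  B2 = {b, c, d}
Tree: B1–B2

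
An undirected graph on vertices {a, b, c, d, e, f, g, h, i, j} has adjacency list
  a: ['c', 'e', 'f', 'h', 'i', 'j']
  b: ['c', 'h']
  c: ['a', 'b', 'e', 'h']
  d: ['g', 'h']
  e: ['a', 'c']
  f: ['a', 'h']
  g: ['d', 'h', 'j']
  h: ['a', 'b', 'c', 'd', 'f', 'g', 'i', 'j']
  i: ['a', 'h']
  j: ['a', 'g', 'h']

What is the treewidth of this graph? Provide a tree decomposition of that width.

Every bag has size at most 3, so the width is 3 − 1 = 2 and tw(G) ≤ 2. Conversely, {a, c, e} is a clique of size 3, and the vertices of any clique must share a bag in every tree decomposition; so some bag has ≥ 3 vertices and tw(G) ≥ 2. Combining the bounds, tw(G) = 2.

Treewidth 2.
Bags: B1 = {a, c, h}  B2 = {a, h, j}  B3 = {a, c, e}  B4 = {a, h, i}  B5 = {g, h, j}  B6 = {b, c, h}  B7 = {a, f, h}  B8 = {d, g, h}
Tree: B1–B2, B1–B3, B2–B4, B2–B5, B1–B6, B4–B7, B5–B8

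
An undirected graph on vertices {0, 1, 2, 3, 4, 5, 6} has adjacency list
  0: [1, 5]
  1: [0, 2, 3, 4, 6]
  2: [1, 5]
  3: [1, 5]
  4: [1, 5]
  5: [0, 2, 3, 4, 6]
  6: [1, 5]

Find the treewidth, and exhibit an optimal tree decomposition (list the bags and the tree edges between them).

Every bag has size at most 3, so the width is 3 − 1 = 2 and tw(G) ≤ 2. For the lower bound, G contains the cycle 1–2–5–4–1, so G is not a forest; only forests have treewidth ≤ 1, hence tw(G) ≥ 2. Therefore the treewidth is 2.

Treewidth 2.
One such decomposition:
Bags: B1 = {1, 2, 5}  B2 = {1, 4, 5}  B3 = {0, 1, 5}  B4 = {1, 3, 5}  B5 = {1, 5, 6}
Tree: B1–B2, B2–B3, B3–B4, B4–B5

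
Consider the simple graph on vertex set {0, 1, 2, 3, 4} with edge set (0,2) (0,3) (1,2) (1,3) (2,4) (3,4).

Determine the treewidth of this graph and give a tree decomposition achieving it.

Every bag has size at most 3, so the width is 3 − 1 = 2 and tw(G) ≤ 2. The edges 4–2–1–3–4 form a cycle, so G is not a tree and its treewidth is at least 2. Hence tw(G) = 2 exactly.

Treewidth 2.
Bags: B1 = {2, 3, 4}  B2 = {1, 2, 3}  B3 = {0, 2, 3}
Tree: B1–B2, B2–B3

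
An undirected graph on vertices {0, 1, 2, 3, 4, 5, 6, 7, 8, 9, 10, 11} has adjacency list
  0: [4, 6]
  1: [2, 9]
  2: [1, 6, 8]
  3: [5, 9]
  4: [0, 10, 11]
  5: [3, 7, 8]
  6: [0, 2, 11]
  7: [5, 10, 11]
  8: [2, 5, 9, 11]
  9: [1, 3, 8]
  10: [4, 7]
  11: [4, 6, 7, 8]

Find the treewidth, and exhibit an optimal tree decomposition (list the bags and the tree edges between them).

Treewidth 3.
One optimal decomposition is:
Bags: B1 = {0, 4, 6, 10}  B2 = {4, 6, 10, 11}  B3 = {6, 7, 10, 11}  B4 = {2, 6, 7, 11}  B5 = {2, 7, 8, 11}  B6 = {2, 5, 7, 8}  B7 = {1, 2, 5, 8}  B8 = {1, 5, 8, 9}  B9 = {1, 3, 5, 9}
Tree: B1–B2, B2–B3, B3–B4, B4–B5, B5–B6, B6–B7, B7–B8, B8–B9

Every bag has size at most 4, so the width is 4 − 1 = 3 and tw(G) ≤ 3. For the lower bound: the 4 vertex sets {0,4,10}, {6}, {11}, {2,5,7,8} are disjoint, each induces a connected subgraph, and every pair is joined by at least one edge of G. Contracting each set to a single vertex therefore yields K_{4} as a minor, and since treewidth is minor-monotone, tw(G) ≥ tw(K_{4}) = 3. Hence tw(G) = 3 exactly.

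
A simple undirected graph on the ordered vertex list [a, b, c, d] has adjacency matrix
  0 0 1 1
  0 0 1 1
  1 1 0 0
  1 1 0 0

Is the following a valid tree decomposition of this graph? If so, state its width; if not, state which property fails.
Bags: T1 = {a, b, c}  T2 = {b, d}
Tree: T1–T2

A tree decomposition must satisfy three properties: every vertex lies in some bag; for every edge, both endpoints lie together in some bag; and for every vertex, the bags containing it form a connected subtree. Here edge (a,d) lies in no bag, so the decomposition is invalid.

No — edge (a,d) lies in no bag.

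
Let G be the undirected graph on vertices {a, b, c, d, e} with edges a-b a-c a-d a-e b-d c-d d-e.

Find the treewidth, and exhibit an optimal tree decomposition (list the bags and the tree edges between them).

Treewidth 2.
Bags: B1 = {a, b, d}  B2 = {a, c, d}  B3 = {a, d, e}
Tree: B1–B2, B1–B3

The largest bag has 3 vertices, giving width 2; this decomposition certifies tw(G) ≤ 2. For the lower bound, the 3 vertices {a, d, e} are pairwise adjacent, and any tree decomposition puts a clique entirely inside one bag — forcing width ≥ 2. Hence tw(G) = 2 exactly.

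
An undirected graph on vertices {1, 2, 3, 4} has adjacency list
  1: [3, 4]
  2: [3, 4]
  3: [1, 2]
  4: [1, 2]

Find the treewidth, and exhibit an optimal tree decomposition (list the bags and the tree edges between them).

Each bag holds 3 vertices, so the decomposition has width 2, which upper-bounds the treewidth. The edges 1–3–2–4–1 form a cycle, so G is not a tree and its treewidth is at least 2. Hence tw(G) = 2 exactly.

Treewidth 2.
Bags: B1 = {1, 2, 3}  B2 = {1, 2, 4}
Tree: B1–B2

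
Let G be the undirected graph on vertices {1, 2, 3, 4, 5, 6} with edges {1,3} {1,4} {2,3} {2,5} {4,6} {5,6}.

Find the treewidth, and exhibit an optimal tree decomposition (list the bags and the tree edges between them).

Treewidth 2.
One optimal decomposition is:
Bags: B1 = {1, 4, 6}  B2 = {1, 5, 6}  B3 = {1, 2, 5}  B4 = {1, 2, 3}
Tree: B1–B2, B2–B3, B3–B4

Every bag has size at most 3, so the width is 3 − 1 = 2 and tw(G) ≤ 2. Since 1–4–6–5–2–3–1 is a cycle in G, G is not acyclic. Forests are exactly the graphs of treewidth ≤ 1, so tw(G) ≥ 2. Therefore the treewidth is 2.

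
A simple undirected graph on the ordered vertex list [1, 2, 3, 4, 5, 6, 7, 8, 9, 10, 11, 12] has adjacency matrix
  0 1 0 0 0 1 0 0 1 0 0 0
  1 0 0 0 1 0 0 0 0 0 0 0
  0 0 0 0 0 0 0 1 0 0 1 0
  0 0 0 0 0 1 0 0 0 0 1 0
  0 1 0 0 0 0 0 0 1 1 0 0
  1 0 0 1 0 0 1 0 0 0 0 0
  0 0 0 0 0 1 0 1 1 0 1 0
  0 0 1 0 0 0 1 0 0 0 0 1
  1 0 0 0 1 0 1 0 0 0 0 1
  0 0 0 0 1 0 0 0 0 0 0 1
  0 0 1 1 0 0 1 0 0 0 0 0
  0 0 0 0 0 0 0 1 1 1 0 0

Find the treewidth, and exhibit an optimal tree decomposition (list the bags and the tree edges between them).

Treewidth 3.
One optimal decomposition is:
Bags: B1 = {3, 4, 8, 11}  B2 = {4, 7, 8, 11}  B3 = {4, 6, 7, 8}  B4 = {6, 7, 8, 12}  B5 = {6, 7, 9, 12}  B6 = {1, 6, 9, 12}  B7 = {1, 9, 10, 12}  B8 = {1, 5, 9, 10}  B9 = {1, 2, 5, 10}
Tree: B1–B2, B2–B3, B3–B4, B4–B5, B5–B6, B6–B7, B7–B8, B8–B9

Every bag has size at most 4, so the width is 4 − 1 = 3 and tw(G) ≤ 3. For the lower bound: the 4 vertex sets {3,4,11}, {8}, {7}, {1,6,9,12} are disjoint, each induces a connected subgraph, and every pair is joined by at least one edge of G. Contracting each set to a single vertex therefore yields K_{4} as a minor, and since treewidth is minor-monotone, tw(G) ≥ tw(K_{4}) = 3. Hence tw(G) = 3 exactly.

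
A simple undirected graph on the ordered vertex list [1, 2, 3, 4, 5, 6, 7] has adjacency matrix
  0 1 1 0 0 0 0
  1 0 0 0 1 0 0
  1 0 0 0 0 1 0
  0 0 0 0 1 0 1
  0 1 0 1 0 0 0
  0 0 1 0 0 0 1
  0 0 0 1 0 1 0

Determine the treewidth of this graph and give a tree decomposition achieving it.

Every bag has size at most 3, so the width is 3 − 1 = 2 and tw(G) ≤ 2. The edges 7–6–3–1–2–5–4–7 form a cycle, so G is not a tree and its treewidth is at least 2. Therefore the treewidth is 2.

Treewidth 2.
One optimal decomposition is:
Bags: B1 = {3, 6, 7}  B2 = {1, 3, 7}  B3 = {1, 2, 7}  B4 = {2, 5, 7}  B5 = {4, 5, 7}
Tree: B1–B2, B2–B3, B3–B4, B4–B5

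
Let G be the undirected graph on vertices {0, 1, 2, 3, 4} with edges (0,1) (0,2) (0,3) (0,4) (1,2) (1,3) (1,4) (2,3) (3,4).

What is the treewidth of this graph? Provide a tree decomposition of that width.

Treewidth 3.
One such decomposition:
Bags: B1 = {0, 1, 2, 3}  B2 = {0, 1, 3, 4}
Tree: B1–B2

Every bag has size at most 4, so the width is 4 − 1 = 3 and tw(G) ≤ 3. Conversely, {0, 1, 2, 3} is a clique of size 4, and the vertices of any clique must share a bag in every tree decomposition; so some bag has ≥ 4 vertices and tw(G) ≥ 3. The upper and lower bounds meet at 3, so that is the treewidth.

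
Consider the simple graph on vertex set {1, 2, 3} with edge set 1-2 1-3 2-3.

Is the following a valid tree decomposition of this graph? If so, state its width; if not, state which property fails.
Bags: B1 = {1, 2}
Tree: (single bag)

No — vertex 3 appears in no bag.

A tree decomposition must satisfy three properties: every vertex lies in some bag; for every edge, both endpoints lie together in some bag; and for every vertex, the bags containing it form a connected subtree. Here vertex 3 appears in no bag, so the decomposition is invalid.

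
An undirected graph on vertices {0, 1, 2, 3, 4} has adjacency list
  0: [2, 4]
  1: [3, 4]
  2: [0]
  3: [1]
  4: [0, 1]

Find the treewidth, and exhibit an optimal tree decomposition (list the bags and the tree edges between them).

The largest bag has 2 vertices, giving width 1; this decomposition certifies tw(G) ≤ 1. Since G has at least one edge (e.g. 2–0), it is not an edgeless graph, so tw(G) ≥ 1. The upper and lower bounds meet at 1, so that is the treewidth.

Treewidth 1.
One such decomposition:
Bags: B1 = {0, 2}  B2 = {0, 4}  B3 = {1, 4}  B4 = {1, 3}
Tree: B1–B2, B2–B3, B3–B4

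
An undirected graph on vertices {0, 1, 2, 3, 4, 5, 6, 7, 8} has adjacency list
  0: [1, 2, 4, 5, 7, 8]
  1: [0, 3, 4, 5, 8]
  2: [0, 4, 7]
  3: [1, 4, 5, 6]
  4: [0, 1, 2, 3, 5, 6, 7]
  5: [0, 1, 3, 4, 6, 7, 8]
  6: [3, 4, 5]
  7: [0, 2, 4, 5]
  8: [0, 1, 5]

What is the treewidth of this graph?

A width-3 tree decomposition is:
Bags: B1 = {0, 1, 4, 5}  B2 = {0, 1, 5, 8}  B3 = {1, 3, 4, 5}  B4 = {3, 4, 5, 6}  B5 = {0, 4, 5, 7}  B6 = {0, 2, 4, 7}
Tree: B1–B2, B1–B3, B3–B4, B1–B5, B5–B6
The largest bag has 4 vertices, giving width 3; this decomposition certifies tw(G) ≤ 3. Conversely, {0, 1, 5, 8} is a clique of size 4, and the vertices of any clique must share a bag in every tree decomposition; so some bag has ≥ 4 vertices and tw(G) ≥ 3. Combining the bounds, tw(G) = 3.

3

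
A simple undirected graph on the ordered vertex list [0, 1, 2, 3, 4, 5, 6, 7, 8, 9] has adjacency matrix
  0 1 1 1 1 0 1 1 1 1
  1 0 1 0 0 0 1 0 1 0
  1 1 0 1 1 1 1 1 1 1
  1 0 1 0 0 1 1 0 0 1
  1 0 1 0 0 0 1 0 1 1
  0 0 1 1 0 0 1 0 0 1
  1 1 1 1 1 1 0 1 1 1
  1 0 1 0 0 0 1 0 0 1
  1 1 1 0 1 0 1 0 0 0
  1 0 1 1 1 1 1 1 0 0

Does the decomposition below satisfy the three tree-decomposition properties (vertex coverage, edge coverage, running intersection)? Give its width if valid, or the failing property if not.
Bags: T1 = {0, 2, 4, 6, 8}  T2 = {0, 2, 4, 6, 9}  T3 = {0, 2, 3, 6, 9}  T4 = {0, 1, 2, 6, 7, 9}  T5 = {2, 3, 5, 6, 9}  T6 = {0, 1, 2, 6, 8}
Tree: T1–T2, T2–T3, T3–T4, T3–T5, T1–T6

No — bags containing vertex 1 are not connected in the tree.

A tree decomposition must satisfy three properties: every vertex lies in some bag; for every edge, both endpoints lie together in some bag; and for every vertex, the bags containing it form a connected subtree. Here bags containing vertex 1 are not connected in the tree, so the decomposition is invalid.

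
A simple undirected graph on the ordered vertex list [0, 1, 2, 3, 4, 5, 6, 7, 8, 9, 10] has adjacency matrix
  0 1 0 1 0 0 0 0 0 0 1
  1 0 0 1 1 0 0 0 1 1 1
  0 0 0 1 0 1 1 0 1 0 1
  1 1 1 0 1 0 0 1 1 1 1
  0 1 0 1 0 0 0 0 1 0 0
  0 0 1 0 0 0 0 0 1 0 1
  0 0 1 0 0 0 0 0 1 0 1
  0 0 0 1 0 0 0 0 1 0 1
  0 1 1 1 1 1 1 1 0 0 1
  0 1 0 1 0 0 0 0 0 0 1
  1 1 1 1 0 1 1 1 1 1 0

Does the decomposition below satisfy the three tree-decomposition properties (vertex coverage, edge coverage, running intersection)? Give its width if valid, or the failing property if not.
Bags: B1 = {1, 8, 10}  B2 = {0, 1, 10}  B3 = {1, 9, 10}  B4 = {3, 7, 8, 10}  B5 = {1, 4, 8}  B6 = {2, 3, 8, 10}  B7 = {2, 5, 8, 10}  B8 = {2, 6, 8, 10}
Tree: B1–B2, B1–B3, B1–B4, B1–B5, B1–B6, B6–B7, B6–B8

No — edge (3,1) lies in no bag.

A tree decomposition must satisfy three properties: every vertex lies in some bag; for every edge, both endpoints lie together in some bag; and for every vertex, the bags containing it form a connected subtree. Here edge (3,1) lies in no bag, so the decomposition is invalid.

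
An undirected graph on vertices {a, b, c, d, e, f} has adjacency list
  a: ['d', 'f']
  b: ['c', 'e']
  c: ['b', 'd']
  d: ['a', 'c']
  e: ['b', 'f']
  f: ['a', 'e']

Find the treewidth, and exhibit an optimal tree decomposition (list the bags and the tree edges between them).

The largest bag has 3 vertices, giving width 2; this decomposition certifies tw(G) ≤ 2. The edges d–a–f–e–b–c–d form a cycle, so G is not a tree and its treewidth is at least 2. Hence tw(G) = 2 exactly.

Treewidth 2.
One such decomposition:
Bags: B1 = {a, d, f}  B2 = {d, e, f}  B3 = {b, d, e}  B4 = {b, c, d}
Tree: B1–B2, B2–B3, B3–B4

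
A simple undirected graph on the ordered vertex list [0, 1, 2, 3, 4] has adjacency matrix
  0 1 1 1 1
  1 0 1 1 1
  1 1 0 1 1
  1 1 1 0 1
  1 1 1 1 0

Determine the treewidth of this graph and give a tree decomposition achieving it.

With just one bag of size 5, the width is 5 − 1 = 4, so tw(G) ≤ 4. Conversely, {0, 1, 2, 3, 4} is a clique of size 5, and the vertices of any clique must share a bag in every tree decomposition; so some bag has ≥ 5 vertices and tw(G) ≥ 4. Hence tw(G) = 4 exactly.

Treewidth 4.
One such decomposition:
Bags: B1 = {0, 1, 2, 3, 4}
Tree: (single bag)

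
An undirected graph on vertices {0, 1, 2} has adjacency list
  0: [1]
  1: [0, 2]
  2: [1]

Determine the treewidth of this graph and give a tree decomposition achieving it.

Treewidth 1.
One optimal decomposition is:
Bags: B1 = {1, 2}  B2 = {0, 1}
Tree: B1–B2

Each bag holds 2 vertices, so the decomposition has width 1, which upper-bounds the treewidth. G has an edge, so its treewidth is at least 1. The upper and lower bounds meet at 1, so that is the treewidth.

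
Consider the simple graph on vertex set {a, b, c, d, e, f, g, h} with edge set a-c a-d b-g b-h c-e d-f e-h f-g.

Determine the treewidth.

A width-2 tree decomposition is:
Bags: B1 = {a, d, f}  B2 = {a, c, f}  B3 = {c, e, f}  B4 = {e, f, h}  B5 = {b, f, h}  B6 = {b, f, g}
Tree: B1–B2, B2–B3, B3–B4, B4–B5, B5–B6
Every bag has size at most 3, so the width is 3 − 1 = 2 and tw(G) ≤ 2. The edges f–d–a–c–e–h–b–g–f form a cycle, so G is not a tree and its treewidth is at least 2. Combining the bounds, tw(G) = 2.

2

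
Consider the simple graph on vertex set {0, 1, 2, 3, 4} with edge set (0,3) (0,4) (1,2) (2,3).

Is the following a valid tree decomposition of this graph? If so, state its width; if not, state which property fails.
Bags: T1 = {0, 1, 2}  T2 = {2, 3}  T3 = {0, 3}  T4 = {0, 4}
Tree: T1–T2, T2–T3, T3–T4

A tree decomposition must satisfy three properties: every vertex lies in some bag; for every edge, both endpoints lie together in some bag; and for every vertex, the bags containing it form a connected subtree. Here bags containing vertex 0 are not connected in the tree, so the decomposition is invalid.

No — bags containing vertex 0 are not connected in the tree.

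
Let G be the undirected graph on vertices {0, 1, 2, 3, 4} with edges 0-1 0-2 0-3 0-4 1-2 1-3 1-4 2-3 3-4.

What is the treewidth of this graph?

A width-3 tree decomposition is:
Bags: B1 = {0, 1, 3, 4}  B2 = {0, 1, 2, 3}
Tree: B1–B2
Each bag holds 4 vertices, so the decomposition has width 3, which upper-bounds the treewidth. For the lower bound, the 4 vertices {0, 1, 2, 3} are pairwise adjacent, and any tree decomposition puts a clique entirely inside one bag — forcing width ≥ 3. Therefore the treewidth is 3.

3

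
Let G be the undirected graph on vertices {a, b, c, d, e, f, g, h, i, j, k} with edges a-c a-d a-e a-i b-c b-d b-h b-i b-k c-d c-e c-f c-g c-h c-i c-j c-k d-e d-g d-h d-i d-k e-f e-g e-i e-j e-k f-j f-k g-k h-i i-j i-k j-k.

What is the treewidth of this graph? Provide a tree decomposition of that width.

Every bag has size at most 5, so the width is 5 − 1 = 4 and tw(G) ≤ 4. On the other hand G contains the 5-clique {c, d, e, g, k}. A clique must lie in a single bag of any decomposition, so no decomposition can have width below 4. Hence tw(G) = 4 exactly.

Treewidth 4.
One optimal decomposition is:
Bags: B1 = {c, d, e, i, k}  B2 = {c, d, e, g, k}  B3 = {c, e, i, j, k}  B4 = {b, c, d, i, k}  B5 = {c, e, f, j, k}  B6 = {a, c, d, e, i}  B7 = {b, c, d, h, i}
Tree: B1–B2, B1–B3, B1–B4, B3–B5, B1–B6, B4–B7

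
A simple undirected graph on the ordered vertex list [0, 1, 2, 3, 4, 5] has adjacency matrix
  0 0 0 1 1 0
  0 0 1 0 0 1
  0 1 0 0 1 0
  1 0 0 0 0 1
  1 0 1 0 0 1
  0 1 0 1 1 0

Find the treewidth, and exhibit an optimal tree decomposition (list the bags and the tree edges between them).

Treewidth 2.
One such decomposition:
Bags: B1 = {0, 3, 5}  B2 = {0, 4, 5}  B3 = {1, 4, 5}  B4 = {1, 2, 4}
Tree: B1–B2, B2–B3, B3–B4

Every bag has size at most 3, so the width is 3 − 1 = 2 and tw(G) ≤ 2. For the lower bound, G contains the cycle 3–0–4–5–3, so G is not a forest; only forests have treewidth ≤ 1, hence tw(G) ≥ 2. Therefore the treewidth is 2.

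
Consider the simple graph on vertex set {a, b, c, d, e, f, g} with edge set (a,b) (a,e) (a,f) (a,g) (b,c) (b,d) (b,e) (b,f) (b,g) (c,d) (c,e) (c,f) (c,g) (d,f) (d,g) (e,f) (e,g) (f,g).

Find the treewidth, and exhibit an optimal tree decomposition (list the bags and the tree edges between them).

Every bag has size at most 5, so the width is 5 − 1 = 4 and tw(G) ≤ 4. On the other hand G contains the 5-clique {b, c, d, f, g}. A clique must lie in a single bag of any decomposition, so no decomposition can have width below 4. Combining the bounds, tw(G) = 4.

Treewidth 4.
Bags: B1 = {b, c, e, f, g}  B2 = {b, c, d, f, g}  B3 = {a, b, e, f, g}
Tree: B1–B2, B1–B3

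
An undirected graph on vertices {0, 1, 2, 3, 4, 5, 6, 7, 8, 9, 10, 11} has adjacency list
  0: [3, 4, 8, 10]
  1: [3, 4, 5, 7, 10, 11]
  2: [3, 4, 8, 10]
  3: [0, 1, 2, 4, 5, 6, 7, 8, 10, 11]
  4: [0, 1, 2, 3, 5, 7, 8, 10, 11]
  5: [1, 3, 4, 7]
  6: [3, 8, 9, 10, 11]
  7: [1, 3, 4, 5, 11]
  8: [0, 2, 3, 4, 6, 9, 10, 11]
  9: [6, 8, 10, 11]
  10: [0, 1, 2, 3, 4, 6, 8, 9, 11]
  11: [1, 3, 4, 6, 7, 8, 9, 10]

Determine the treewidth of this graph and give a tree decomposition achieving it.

Every bag has size at most 5, so the width is 5 − 1 = 4 and tw(G) ≤ 4. On the other hand G contains the 5-clique {6, 8, 9, 10, 11}. A clique must lie in a single bag of any decomposition, so no decomposition can have width below 4. Combining the bounds, tw(G) = 4.

Treewidth 4.
Bags: B1 = {1, 3, 4, 7, 11}  B2 = {1, 3, 4, 10, 11}  B3 = {1, 3, 4, 5, 7}  B4 = {3, 4, 8, 10, 11}  B5 = {3, 6, 8, 10, 11}  B6 = {6, 8, 9, 10, 11}  B7 = {2, 3, 4, 8, 10}  B8 = {0, 3, 4, 8, 10}
Tree: B1–B2, B1–B3, B2–B4, B4–B5, B5–B6, B4–B7, B7–B8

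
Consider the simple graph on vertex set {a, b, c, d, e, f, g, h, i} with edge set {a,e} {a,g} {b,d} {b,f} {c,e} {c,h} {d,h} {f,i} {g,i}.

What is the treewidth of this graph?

A width-2 tree decomposition is:
Bags: B1 = {a, c, e}  B2 = {a, c, h}  B3 = {a, d, h}  B4 = {a, b, d}  B5 = {a, b, f}  B6 = {a, f, i}  B7 = {a, g, i}
Tree: B1–B2, B2–B3, B3–B4, B4–B5, B5–B6, B6–B7
Every bag has size at most 3, so the width is 3 − 1 = 2 and tw(G) ≤ 2. For the lower bound, G contains the cycle a–e–c–h–d–b–f–i–g–a, so G is not a forest; only forests have treewidth ≤ 1, hence tw(G) ≥ 2. Therefore the treewidth is 2.

2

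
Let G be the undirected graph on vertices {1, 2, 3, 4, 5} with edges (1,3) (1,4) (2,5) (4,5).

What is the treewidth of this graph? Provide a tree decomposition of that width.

Every bag has size at most 2, so the width is 2 − 1 = 1 and tw(G) ≤ 1. G has an edge, so its treewidth is at least 1. Combining the bounds, tw(G) = 1.

Treewidth 1.
One such decomposition:
Bags: B1 = {1, 3}  B2 = {1, 4}  B3 = {4, 5}  B4 = {2, 5}
Tree: B1–B2, B2–B3, B3–B4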